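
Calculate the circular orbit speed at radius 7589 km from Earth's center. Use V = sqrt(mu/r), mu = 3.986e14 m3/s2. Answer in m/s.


V = sqrt(3.986e14 / 7589000) = 7247 m/s

7247 m/s


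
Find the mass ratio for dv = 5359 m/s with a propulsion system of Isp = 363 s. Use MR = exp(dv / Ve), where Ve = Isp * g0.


Ve = 363 * 9.81 = 3561.03 m/s
MR = exp(5359 / 3561.03) = 4.504

4.504


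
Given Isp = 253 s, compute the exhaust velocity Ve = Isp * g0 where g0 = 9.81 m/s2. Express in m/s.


Ve = Isp * g0 = 253 * 9.81 = 2481.9 m/s

2481.9 m/s


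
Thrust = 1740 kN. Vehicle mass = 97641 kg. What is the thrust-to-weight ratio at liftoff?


TWR = 1740000 / (97641 * 9.81) = 1.82

1.82


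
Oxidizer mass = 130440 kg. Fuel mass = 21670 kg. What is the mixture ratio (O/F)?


MR = 130440 / 21670 = 6.02

6.02


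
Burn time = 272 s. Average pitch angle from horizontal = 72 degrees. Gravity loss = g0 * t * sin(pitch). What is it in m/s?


GL = 9.81 * 272 * sin(72 deg) = 2538 m/s

2538 m/s


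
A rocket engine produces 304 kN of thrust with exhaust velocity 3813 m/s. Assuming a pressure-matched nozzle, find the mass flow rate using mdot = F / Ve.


mdot = F / Ve = 304000 / 3813 = 79.7 kg/s

79.7 kg/s


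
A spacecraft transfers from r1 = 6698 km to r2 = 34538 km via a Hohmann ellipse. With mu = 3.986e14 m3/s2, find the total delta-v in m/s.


V1 = sqrt(mu/r1) = 7714.29 m/s
dV1 = V1*(sqrt(2*r2/(r1+r2)) - 1) = 2270.09 m/s
V2 = sqrt(mu/r2) = 3397.19 m/s
dV2 = V2*(1 - sqrt(2*r1/(r1+r2))) = 1460.91 m/s
Total dV = 3731 m/s

3731 m/s


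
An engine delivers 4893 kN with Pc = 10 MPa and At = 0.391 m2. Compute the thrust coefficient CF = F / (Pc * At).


CF = 4893000 / (10e6 * 0.391) = 1.25

1.25


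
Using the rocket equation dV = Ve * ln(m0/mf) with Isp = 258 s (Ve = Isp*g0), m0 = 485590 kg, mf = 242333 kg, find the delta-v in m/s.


Ve = 258 * 9.81 = 2530.98 m/s
dV = 2530.98 * ln(485590/242333) = 1759 m/s

1759 m/s


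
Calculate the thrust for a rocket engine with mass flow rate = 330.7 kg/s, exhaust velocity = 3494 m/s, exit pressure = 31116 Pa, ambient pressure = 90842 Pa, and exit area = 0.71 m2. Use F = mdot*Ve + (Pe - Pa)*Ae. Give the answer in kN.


F = 330.7 * 3494 + (31116 - 90842) * 0.71 = 1.1131e+06 N = 1113.1 kN

1113.1 kN


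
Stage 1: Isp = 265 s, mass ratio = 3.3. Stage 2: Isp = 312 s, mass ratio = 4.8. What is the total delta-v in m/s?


dV1 = 265 * 9.81 * ln(3.3) = 3103.8 m/s
dV2 = 312 * 9.81 * ln(4.8) = 4801.1 m/s
Total dV = 3103.8 + 4801.1 = 7904.9 m/s ~ 7905 m/s

7905 m/s


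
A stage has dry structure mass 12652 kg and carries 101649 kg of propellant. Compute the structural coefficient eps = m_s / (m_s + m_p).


eps = 12652 / (12652 + 101649) = 0.1107

0.1107


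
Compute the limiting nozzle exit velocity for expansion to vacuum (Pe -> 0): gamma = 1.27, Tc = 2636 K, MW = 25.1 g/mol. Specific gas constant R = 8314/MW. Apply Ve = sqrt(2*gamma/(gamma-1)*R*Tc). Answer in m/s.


R = 8314 / 25.1 = 331.24 J/(kg.K)
Ve = sqrt(2 * 1.27 / (1.27 - 1) * 331.24 * 2636) = 2866 m/s

2866 m/s


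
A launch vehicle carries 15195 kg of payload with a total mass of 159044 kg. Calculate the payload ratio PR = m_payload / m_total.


PR = 15195 / 159044 = 0.0955

0.0955


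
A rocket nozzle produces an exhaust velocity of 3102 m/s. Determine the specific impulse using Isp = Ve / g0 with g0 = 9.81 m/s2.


Isp = Ve / g0 = 3102 / 9.81 = 316.2 s

316.2 s


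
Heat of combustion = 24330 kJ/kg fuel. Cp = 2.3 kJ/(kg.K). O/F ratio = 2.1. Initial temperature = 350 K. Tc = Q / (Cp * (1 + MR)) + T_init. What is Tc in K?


Tc = 24330 / (2.3 * (1 + 2.1)) + 350 = 3762 K

3762 K


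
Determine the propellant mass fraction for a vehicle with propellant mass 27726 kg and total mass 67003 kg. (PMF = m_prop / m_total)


PMF = 27726 / 67003 = 0.414

0.414


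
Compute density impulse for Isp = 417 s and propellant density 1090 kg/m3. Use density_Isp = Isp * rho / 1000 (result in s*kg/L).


rho*Isp = 417 * 1090 / 1000 = 455 s*kg/L

455 s*kg/L


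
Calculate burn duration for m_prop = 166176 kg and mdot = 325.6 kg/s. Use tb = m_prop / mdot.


tb = 166176 / 325.6 = 510.4 s

510.4 s


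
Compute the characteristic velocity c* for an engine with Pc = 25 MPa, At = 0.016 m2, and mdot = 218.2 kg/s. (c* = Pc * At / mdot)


c* = 25e6 * 0.016 / 218.2 = 1833 m/s

1833 m/s


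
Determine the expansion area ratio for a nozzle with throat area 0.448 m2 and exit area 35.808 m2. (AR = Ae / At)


AR = 35.808 / 0.448 = 79.9

79.9


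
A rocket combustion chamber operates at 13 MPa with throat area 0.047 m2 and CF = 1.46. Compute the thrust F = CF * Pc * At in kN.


F = 1.46 * 13e6 * 0.047 = 892060.0 N = 892.1 kN

892.1 kN


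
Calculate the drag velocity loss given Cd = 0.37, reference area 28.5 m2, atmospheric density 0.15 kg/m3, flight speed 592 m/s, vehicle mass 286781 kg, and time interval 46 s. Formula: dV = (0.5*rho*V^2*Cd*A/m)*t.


D = 0.5 * 0.15 * 592^2 * 0.37 * 28.5 = 277173.22 N
a = 277173.22 / 286781 = 0.9665 m/s2
dV = 0.9665 * 46 = 44.5 m/s

44.5 m/s


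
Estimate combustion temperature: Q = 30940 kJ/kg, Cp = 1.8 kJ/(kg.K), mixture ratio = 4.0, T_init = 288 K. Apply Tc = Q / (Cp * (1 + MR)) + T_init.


Tc = 30940 / (1.8 * (1 + 4.0)) + 288 = 3726 K

3726 K


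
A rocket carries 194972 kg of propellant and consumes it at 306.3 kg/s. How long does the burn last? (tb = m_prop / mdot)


tb = 194972 / 306.3 = 636.5 s

636.5 s


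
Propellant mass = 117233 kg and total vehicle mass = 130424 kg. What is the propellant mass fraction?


PMF = 117233 / 130424 = 0.899

0.899


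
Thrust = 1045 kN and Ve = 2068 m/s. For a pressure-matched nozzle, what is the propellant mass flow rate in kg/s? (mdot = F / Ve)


mdot = F / Ve = 1045000 / 2068 = 505.3 kg/s

505.3 kg/s


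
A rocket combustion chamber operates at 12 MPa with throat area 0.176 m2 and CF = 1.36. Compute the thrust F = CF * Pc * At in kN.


F = 1.36 * 12e6 * 0.176 = 2.8723e+06 N = 2872.3 kN

2872.3 kN


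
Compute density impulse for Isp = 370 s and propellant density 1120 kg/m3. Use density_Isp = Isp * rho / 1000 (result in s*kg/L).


rho*Isp = 370 * 1120 / 1000 = 414 s*kg/L

414 s*kg/L


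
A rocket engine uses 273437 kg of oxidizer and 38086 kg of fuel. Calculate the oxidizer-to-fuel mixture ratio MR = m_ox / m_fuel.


MR = 273437 / 38086 = 7.18

7.18


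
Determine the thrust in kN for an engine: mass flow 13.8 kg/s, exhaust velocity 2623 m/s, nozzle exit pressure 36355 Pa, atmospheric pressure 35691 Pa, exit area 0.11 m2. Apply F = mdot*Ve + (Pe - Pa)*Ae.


F = 13.8 * 2623 + (36355 - 35691) * 0.11 = 36270.0 N = 36.3 kN

36.3 kN


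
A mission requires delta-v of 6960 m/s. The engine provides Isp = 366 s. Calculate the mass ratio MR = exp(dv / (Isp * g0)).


Ve = 366 * 9.81 = 3590.46 m/s
MR = exp(6960 / 3590.46) = 6.948

6.948


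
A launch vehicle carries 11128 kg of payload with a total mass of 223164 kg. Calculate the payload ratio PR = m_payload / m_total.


PR = 11128 / 223164 = 0.0499

0.0499


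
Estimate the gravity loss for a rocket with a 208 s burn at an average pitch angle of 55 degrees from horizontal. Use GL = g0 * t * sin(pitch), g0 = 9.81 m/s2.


GL = 9.81 * 208 * sin(55 deg) = 1671 m/s

1671 m/s


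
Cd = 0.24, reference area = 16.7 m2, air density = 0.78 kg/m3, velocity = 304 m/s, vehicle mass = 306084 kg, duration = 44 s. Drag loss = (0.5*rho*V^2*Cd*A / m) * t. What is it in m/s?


D = 0.5 * 0.78 * 304^2 * 0.24 * 16.7 = 144457.3 N
a = 144457.3 / 306084 = 0.472 m/s2
dV = 0.472 * 44 = 20.8 m/s

20.8 m/s


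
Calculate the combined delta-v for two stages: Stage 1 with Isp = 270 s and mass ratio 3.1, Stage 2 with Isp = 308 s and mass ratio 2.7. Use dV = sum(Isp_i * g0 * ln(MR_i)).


dV1 = 270 * 9.81 * ln(3.1) = 2996.7 m/s
dV2 = 308 * 9.81 * ln(2.7) = 3001.1 m/s
Total dV = 2996.7 + 3001.1 = 5997.8 m/s ~ 5998 m/s

5998 m/s


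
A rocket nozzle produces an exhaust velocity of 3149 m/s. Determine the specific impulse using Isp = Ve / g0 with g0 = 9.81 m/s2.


Isp = Ve / g0 = 3149 / 9.81 = 321.0 s

321.0 s


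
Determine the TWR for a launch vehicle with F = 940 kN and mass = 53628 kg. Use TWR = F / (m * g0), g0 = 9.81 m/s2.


TWR = 940000 / (53628 * 9.81) = 1.79

1.79


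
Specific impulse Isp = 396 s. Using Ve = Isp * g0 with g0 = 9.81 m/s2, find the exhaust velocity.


Ve = Isp * g0 = 396 * 9.81 = 3884.8 m/s

3884.8 m/s


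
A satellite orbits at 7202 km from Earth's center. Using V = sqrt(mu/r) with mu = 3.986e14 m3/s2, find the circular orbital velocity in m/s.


V = sqrt(3.986e14 / 7202000) = 7439 m/s

7439 m/s


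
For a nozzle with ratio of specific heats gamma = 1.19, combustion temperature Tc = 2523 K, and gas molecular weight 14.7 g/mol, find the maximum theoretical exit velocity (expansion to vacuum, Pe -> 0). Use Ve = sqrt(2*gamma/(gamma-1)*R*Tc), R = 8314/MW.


R = 8314 / 14.7 = 565.58 J/(kg.K)
Ve = sqrt(2 * 1.19 / (1.19 - 1) * 565.58 * 2523) = 4228 m/s

4228 m/s


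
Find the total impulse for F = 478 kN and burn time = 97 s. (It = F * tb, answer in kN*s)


It = 478 * 97 = 46366 kN*s

46366 kN*s


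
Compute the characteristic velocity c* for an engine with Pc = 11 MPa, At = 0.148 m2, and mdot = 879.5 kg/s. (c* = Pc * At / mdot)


c* = 11e6 * 0.148 / 879.5 = 1851 m/s

1851 m/s


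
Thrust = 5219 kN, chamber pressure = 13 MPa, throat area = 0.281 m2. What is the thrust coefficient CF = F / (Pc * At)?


CF = 5219000 / (13e6 * 0.281) = 1.43

1.43


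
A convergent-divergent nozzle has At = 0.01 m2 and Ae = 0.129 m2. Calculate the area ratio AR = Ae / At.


AR = 0.129 / 0.01 = 12.9

12.9


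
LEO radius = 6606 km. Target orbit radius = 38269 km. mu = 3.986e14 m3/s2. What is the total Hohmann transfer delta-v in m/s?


V1 = sqrt(mu/r1) = 7767.82 m/s
dV1 = V1*(sqrt(2*r2/(r1+r2)) - 1) = 2376.79 m/s
V2 = sqrt(mu/r2) = 3227.34 m/s
dV2 = V2*(1 - sqrt(2*r1/(r1+r2))) = 1476.18 m/s
Total dV = 3853 m/s

3853 m/s


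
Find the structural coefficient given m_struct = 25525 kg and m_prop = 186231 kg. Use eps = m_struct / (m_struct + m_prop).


eps = 25525 / (25525 + 186231) = 0.1205

0.1205


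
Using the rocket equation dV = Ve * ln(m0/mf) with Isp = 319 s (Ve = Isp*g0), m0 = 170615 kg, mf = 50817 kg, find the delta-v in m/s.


Ve = 319 * 9.81 = 3129.39 m/s
dV = 3129.39 * ln(170615/50817) = 3790 m/s

3790 m/s


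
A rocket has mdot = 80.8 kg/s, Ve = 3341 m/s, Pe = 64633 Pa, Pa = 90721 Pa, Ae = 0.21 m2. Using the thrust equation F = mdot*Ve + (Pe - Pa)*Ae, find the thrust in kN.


F = 80.8 * 3341 + (64633 - 90721) * 0.21 = 264474.0 N = 264.5 kN

264.5 kN


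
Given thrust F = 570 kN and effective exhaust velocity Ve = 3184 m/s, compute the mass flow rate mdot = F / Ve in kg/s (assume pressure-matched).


mdot = F / Ve = 570000 / 3184 = 179.0 kg/s

179.0 kg/s


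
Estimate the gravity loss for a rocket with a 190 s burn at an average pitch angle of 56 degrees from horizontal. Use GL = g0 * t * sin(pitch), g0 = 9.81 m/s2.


GL = 9.81 * 190 * sin(56 deg) = 1545 m/s

1545 m/s


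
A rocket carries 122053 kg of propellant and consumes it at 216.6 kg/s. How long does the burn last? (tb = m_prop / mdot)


tb = 122053 / 216.6 = 563.5 s

563.5 s


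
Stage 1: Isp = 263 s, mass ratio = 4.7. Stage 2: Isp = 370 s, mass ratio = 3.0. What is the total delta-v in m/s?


dV1 = 263 * 9.81 * ln(4.7) = 3992.8 m/s
dV2 = 370 * 9.81 * ln(3.0) = 3987.6 m/s
Total dV = 3992.8 + 3987.6 = 7980.4 m/s ~ 7980 m/s

7980 m/s


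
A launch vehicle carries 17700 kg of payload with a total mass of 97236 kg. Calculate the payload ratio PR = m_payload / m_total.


PR = 17700 / 97236 = 0.182

0.182


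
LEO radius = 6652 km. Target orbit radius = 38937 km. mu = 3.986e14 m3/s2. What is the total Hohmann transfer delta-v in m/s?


V1 = sqrt(mu/r1) = 7740.92 m/s
dV1 = V1*(sqrt(2*r2/(r1+r2)) - 1) = 2376.24 m/s
V2 = sqrt(mu/r2) = 3199.54 m/s
dV2 = V2*(1 - sqrt(2*r1/(r1+r2))) = 1471.12 m/s
Total dV = 3847 m/s

3847 m/s


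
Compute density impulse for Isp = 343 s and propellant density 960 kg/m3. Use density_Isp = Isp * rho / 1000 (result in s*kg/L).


rho*Isp = 343 * 960 / 1000 = 329 s*kg/L

329 s*kg/L


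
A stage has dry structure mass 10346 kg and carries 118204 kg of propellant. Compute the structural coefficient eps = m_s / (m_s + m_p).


eps = 10346 / (10346 + 118204) = 0.0805

0.0805


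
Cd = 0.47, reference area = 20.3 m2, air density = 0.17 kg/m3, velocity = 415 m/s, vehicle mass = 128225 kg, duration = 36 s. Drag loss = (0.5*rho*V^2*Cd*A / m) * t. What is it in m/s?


D = 0.5 * 0.17 * 415^2 * 0.47 * 20.3 = 139671.89 N
a = 139671.89 / 128225 = 1.0893 m/s2
dV = 1.0893 * 36 = 39.2 m/s

39.2 m/s


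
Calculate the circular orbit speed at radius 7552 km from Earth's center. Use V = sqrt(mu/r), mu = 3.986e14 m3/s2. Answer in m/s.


V = sqrt(3.986e14 / 7552000) = 7265 m/s

7265 m/s


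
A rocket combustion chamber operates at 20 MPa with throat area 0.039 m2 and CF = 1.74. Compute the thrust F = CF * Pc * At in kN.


F = 1.74 * 20e6 * 0.039 = 1.3572e+06 N = 1357.2 kN

1357.2 kN


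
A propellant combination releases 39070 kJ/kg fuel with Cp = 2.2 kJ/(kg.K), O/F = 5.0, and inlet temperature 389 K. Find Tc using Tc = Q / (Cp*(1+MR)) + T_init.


Tc = 39070 / (2.2 * (1 + 5.0)) + 389 = 3349 K

3349 K


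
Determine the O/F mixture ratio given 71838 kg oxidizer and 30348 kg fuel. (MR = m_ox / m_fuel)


MR = 71838 / 30348 = 2.37

2.37


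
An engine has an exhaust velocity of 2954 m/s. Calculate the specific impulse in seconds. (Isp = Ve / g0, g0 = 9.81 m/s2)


Isp = Ve / g0 = 2954 / 9.81 = 301.1 s

301.1 s


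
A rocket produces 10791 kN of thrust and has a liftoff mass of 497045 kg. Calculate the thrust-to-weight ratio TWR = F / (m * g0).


TWR = 10791000 / (497045 * 9.81) = 2.21

2.21


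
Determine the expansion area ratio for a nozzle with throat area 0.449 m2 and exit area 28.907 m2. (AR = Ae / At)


AR = 28.907 / 0.449 = 64.4

64.4


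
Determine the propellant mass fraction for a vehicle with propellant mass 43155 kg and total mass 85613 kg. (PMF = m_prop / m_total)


PMF = 43155 / 85613 = 0.504

0.504


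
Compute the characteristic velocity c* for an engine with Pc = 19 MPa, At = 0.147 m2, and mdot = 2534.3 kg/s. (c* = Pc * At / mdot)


c* = 19e6 * 0.147 / 2534.3 = 1102 m/s

1102 m/s


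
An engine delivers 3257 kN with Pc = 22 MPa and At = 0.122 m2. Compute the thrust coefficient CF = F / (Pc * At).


CF = 3257000 / (22e6 * 0.122) = 1.21

1.21


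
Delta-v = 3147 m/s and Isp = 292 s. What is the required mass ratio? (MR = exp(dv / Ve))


Ve = 292 * 9.81 = 2864.52 m/s
MR = exp(3147 / 2864.52) = 3.0

3.0


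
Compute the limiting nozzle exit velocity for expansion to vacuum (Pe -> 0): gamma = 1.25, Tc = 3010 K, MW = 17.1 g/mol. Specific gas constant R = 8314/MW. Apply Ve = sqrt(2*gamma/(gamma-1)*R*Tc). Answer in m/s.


R = 8314 / 17.1 = 486.2 J/(kg.K)
Ve = sqrt(2 * 1.25 / (1.25 - 1) * 486.2 * 3010) = 3826 m/s

3826 m/s


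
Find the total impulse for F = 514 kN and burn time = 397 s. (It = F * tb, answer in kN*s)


It = 514 * 397 = 204058 kN*s

204058 kN*s


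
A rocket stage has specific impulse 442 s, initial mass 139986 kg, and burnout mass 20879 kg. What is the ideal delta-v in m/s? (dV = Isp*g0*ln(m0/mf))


Ve = 442 * 9.81 = 4336.02 m/s
dV = 4336.02 * ln(139986/20879) = 8251 m/s

8251 m/s


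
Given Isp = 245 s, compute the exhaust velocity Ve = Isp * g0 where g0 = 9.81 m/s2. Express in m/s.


Ve = Isp * g0 = 245 * 9.81 = 2403.5 m/s

2403.5 m/s


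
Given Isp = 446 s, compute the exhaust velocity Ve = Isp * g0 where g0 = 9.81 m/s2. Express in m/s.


Ve = Isp * g0 = 446 * 9.81 = 4375.3 m/s

4375.3 m/s


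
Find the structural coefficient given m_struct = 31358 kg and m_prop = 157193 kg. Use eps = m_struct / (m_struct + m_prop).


eps = 31358 / (31358 + 157193) = 0.1663

0.1663


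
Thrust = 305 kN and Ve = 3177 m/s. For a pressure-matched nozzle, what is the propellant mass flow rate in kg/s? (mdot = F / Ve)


mdot = F / Ve = 305000 / 3177 = 96.0 kg/s

96.0 kg/s


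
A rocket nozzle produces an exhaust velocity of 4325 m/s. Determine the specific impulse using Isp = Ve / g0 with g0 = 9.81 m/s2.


Isp = Ve / g0 = 4325 / 9.81 = 440.9 s

440.9 s


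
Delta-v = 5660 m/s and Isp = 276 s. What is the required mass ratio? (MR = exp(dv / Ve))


Ve = 276 * 9.81 = 2707.56 m/s
MR = exp(5660 / 2707.56) = 8.088

8.088


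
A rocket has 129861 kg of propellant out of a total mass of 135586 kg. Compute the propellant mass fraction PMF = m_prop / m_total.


PMF = 129861 / 135586 = 0.958

0.958


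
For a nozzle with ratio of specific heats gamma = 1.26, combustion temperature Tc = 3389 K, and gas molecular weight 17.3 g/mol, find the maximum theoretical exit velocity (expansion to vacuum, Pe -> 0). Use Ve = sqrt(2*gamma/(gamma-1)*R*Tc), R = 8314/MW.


R = 8314 / 17.3 = 480.58 J/(kg.K)
Ve = sqrt(2 * 1.26 / (1.26 - 1) * 480.58 * 3389) = 3973 m/s

3973 m/s


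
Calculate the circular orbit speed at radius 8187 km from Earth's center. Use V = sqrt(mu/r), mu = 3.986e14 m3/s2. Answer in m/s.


V = sqrt(3.986e14 / 8187000) = 6978 m/s

6978 m/s


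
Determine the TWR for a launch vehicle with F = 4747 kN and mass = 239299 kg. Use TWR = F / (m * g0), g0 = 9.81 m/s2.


TWR = 4747000 / (239299 * 9.81) = 2.02

2.02


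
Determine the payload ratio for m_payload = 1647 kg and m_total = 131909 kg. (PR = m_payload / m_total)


PR = 1647 / 131909 = 0.0125

0.0125


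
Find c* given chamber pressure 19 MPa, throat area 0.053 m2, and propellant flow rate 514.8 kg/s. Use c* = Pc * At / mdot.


c* = 19e6 * 0.053 / 514.8 = 1956 m/s

1956 m/s


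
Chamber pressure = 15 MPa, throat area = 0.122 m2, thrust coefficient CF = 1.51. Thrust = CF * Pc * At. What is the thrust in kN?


F = 1.51 * 15e6 * 0.122 = 2.7633e+06 N = 2763.3 kN

2763.3 kN


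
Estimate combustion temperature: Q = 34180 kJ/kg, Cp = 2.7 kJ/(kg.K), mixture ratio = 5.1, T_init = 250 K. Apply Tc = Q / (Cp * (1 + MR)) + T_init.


Tc = 34180 / (2.7 * (1 + 5.1)) + 250 = 2325 K

2325 K


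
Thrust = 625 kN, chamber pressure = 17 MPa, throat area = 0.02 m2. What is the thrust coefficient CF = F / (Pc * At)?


CF = 625000 / (17e6 * 0.02) = 1.84

1.84


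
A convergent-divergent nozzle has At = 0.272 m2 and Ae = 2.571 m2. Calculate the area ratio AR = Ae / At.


AR = 2.571 / 0.272 = 9.5

9.5


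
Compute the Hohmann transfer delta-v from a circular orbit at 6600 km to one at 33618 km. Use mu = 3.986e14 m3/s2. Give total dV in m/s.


V1 = sqrt(mu/r1) = 7771.35 m/s
dV1 = V1*(sqrt(2*r2/(r1+r2)) - 1) = 2276.83 m/s
V2 = sqrt(mu/r2) = 3443.36 m/s
dV2 = V2*(1 - sqrt(2*r1/(r1+r2))) = 1470.67 m/s
Total dV = 3747 m/s

3747 m/s


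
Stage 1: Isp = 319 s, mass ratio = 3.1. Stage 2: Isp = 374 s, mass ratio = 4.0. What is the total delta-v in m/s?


dV1 = 319 * 9.81 * ln(3.1) = 3540.6 m/s
dV2 = 374 * 9.81 * ln(4.0) = 5086.2 m/s
Total dV = 3540.6 + 5086.2 = 8626.8 m/s ~ 8627 m/s

8627 m/s


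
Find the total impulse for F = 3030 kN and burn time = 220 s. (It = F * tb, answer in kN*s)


It = 3030 * 220 = 666600 kN*s

666600 kN*s


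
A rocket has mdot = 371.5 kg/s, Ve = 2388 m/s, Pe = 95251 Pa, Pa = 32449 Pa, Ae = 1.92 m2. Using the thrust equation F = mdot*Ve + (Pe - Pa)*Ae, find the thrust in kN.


F = 371.5 * 2388 + (95251 - 32449) * 1.92 = 1.0077e+06 N = 1007.7 kN

1007.7 kN


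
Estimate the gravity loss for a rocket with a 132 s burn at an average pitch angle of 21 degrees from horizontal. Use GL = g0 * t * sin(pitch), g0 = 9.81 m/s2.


GL = 9.81 * 132 * sin(21 deg) = 464 m/s

464 m/s


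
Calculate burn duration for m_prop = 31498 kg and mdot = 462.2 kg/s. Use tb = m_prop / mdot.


tb = 31498 / 462.2 = 68.1 s

68.1 s


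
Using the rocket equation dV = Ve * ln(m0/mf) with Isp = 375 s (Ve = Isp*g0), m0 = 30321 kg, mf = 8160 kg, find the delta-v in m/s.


Ve = 375 * 9.81 = 3678.75 m/s
dV = 3678.75 * ln(30321/8160) = 4829 m/s

4829 m/s


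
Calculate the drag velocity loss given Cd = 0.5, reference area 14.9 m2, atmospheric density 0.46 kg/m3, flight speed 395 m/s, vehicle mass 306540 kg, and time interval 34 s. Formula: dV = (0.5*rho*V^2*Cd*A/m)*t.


D = 0.5 * 0.46 * 395^2 * 0.5 * 14.9 = 267348.84 N
a = 267348.84 / 306540 = 0.8721 m/s2
dV = 0.8721 * 34 = 29.7 m/s

29.7 m/s


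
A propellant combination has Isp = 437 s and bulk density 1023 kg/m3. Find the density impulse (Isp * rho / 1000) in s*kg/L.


rho*Isp = 437 * 1023 / 1000 = 447 s*kg/L

447 s*kg/L


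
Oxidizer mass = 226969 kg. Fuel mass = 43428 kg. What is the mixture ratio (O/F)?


MR = 226969 / 43428 = 5.23

5.23


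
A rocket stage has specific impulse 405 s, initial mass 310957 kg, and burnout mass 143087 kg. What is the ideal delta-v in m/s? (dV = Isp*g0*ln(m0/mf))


Ve = 405 * 9.81 = 3973.05 m/s
dV = 3973.05 * ln(310957/143087) = 3084 m/s

3084 m/s


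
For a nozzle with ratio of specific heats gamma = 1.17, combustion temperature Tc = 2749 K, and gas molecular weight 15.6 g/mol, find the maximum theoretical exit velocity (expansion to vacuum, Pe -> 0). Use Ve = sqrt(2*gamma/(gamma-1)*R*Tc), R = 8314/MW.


R = 8314 / 15.6 = 532.95 J/(kg.K)
Ve = sqrt(2 * 1.17 / (1.17 - 1) * 532.95 * 2749) = 4491 m/s

4491 m/s


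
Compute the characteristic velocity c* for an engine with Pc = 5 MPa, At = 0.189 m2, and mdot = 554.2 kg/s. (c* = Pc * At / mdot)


c* = 5e6 * 0.189 / 554.2 = 1705 m/s

1705 m/s


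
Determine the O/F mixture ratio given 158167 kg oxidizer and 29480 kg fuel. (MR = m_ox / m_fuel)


MR = 158167 / 29480 = 5.37

5.37


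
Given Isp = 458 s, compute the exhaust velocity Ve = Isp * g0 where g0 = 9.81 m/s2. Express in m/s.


Ve = Isp * g0 = 458 * 9.81 = 4493.0 m/s

4493.0 m/s


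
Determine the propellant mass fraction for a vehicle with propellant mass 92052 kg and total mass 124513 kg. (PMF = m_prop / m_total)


PMF = 92052 / 124513 = 0.739

0.739


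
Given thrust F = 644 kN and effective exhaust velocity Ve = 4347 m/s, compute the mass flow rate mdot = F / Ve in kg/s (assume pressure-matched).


mdot = F / Ve = 644000 / 4347 = 148.1 kg/s

148.1 kg/s


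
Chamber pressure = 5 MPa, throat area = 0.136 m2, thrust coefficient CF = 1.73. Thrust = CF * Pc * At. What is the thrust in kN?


F = 1.73 * 5e6 * 0.136 = 1.1764e+06 N = 1176.4 kN

1176.4 kN


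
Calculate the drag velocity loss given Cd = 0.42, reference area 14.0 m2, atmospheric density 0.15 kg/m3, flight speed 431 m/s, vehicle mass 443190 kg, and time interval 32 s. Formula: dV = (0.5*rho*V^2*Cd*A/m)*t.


D = 0.5 * 0.15 * 431^2 * 0.42 * 14.0 = 81920.6 N
a = 81920.6 / 443190 = 0.1848 m/s2
dV = 0.1848 * 32 = 5.9 m/s

5.9 m/s


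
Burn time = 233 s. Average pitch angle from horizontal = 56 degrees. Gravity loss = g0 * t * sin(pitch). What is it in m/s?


GL = 9.81 * 233 * sin(56 deg) = 1895 m/s

1895 m/s


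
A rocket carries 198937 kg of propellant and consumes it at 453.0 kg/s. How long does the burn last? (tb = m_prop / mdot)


tb = 198937 / 453.0 = 439.2 s

439.2 s


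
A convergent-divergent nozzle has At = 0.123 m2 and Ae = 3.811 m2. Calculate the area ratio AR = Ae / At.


AR = 3.811 / 0.123 = 31.0

31.0


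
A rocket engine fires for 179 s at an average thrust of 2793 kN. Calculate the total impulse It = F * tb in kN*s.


It = 2793 * 179 = 499947 kN*s

499947 kN*s


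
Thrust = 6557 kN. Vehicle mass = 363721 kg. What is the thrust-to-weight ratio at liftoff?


TWR = 6557000 / (363721 * 9.81) = 1.84

1.84


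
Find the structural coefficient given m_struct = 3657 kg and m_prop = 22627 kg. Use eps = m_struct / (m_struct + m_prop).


eps = 3657 / (3657 + 22627) = 0.1391

0.1391


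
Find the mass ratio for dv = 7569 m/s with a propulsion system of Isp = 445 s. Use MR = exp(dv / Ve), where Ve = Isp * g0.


Ve = 445 * 9.81 = 4365.45 m/s
MR = exp(7569 / 4365.45) = 5.662

5.662


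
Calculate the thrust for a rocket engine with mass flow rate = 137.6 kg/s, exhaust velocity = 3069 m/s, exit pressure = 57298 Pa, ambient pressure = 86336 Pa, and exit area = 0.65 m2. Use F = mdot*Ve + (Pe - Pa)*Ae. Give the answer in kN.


F = 137.6 * 3069 + (57298 - 86336) * 0.65 = 403420.0 N = 403.4 kN

403.4 kN


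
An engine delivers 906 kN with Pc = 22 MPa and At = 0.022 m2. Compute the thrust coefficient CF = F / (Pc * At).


CF = 906000 / (22e6 * 0.022) = 1.87

1.87


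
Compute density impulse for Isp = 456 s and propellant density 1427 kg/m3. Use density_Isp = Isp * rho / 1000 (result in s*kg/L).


rho*Isp = 456 * 1427 / 1000 = 651 s*kg/L

651 s*kg/L


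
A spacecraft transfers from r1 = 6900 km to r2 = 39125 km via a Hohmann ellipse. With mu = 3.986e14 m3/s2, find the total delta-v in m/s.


V1 = sqrt(mu/r1) = 7600.53 m/s
dV1 = V1*(sqrt(2*r2/(r1+r2)) - 1) = 2309.82 m/s
V2 = sqrt(mu/r2) = 3191.84 m/s
dV2 = V2*(1 - sqrt(2*r1/(r1+r2))) = 1444.07 m/s
Total dV = 3754 m/s

3754 m/s


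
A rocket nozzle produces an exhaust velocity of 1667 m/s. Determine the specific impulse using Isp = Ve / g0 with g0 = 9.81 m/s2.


Isp = Ve / g0 = 1667 / 9.81 = 169.9 s

169.9 s


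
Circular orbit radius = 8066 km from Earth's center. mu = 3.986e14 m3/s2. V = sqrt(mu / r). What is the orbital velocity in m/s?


V = sqrt(3.986e14 / 8066000) = 7030 m/s

7030 m/s


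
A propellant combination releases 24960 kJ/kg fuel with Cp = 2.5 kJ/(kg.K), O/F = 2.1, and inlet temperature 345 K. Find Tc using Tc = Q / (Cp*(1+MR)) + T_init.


Tc = 24960 / (2.5 * (1 + 2.1)) + 345 = 3566 K

3566 K


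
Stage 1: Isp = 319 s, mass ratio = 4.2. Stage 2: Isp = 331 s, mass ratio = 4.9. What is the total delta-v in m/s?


dV1 = 319 * 9.81 * ln(4.2) = 4490.9 m/s
dV2 = 331 * 9.81 * ln(4.9) = 5160.4 m/s
Total dV = 4490.9 + 5160.4 = 9651.3 m/s ~ 9651 m/s

9651 m/s


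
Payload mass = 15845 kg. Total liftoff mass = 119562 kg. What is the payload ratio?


PR = 15845 / 119562 = 0.1325

0.1325


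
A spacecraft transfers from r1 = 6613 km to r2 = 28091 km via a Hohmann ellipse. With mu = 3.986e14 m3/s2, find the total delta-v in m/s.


V1 = sqrt(mu/r1) = 7763.71 m/s
dV1 = V1*(sqrt(2*r2/(r1+r2)) - 1) = 2114.5 m/s
V2 = sqrt(mu/r2) = 3766.91 m/s
dV2 = V2*(1 - sqrt(2*r1/(r1+r2))) = 1441.44 m/s
Total dV = 3556 m/s

3556 m/s


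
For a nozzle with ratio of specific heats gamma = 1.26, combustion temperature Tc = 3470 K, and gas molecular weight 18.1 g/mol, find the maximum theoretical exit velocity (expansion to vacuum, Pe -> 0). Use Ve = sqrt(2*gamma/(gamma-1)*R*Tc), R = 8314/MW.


R = 8314 / 18.1 = 459.34 J/(kg.K)
Ve = sqrt(2 * 1.26 / (1.26 - 1) * 459.34 * 3470) = 3930 m/s

3930 m/s


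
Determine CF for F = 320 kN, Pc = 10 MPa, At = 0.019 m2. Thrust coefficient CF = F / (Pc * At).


CF = 320000 / (10e6 * 0.019) = 1.68

1.68


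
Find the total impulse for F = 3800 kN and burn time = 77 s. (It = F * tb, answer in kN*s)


It = 3800 * 77 = 292600 kN*s

292600 kN*s


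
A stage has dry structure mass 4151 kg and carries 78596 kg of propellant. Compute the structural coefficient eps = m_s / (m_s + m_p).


eps = 4151 / (4151 + 78596) = 0.0502

0.0502


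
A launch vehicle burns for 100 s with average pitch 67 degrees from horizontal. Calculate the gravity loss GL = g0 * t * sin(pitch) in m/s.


GL = 9.81 * 100 * sin(67 deg) = 903 m/s

903 m/s


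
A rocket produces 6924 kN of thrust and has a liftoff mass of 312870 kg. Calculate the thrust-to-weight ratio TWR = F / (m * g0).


TWR = 6924000 / (312870 * 9.81) = 2.26

2.26


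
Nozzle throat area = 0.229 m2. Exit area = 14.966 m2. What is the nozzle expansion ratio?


AR = 14.966 / 0.229 = 65.4

65.4


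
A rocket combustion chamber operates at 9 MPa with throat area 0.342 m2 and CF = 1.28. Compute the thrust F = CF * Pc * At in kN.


F = 1.28 * 9e6 * 0.342 = 3.9398e+06 N = 3939.8 kN

3939.8 kN


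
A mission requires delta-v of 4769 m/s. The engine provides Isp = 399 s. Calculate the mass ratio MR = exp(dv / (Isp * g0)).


Ve = 399 * 9.81 = 3914.19 m/s
MR = exp(4769 / 3914.19) = 3.382

3.382


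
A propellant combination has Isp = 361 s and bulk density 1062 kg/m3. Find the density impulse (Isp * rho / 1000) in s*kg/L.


rho*Isp = 361 * 1062 / 1000 = 383 s*kg/L

383 s*kg/L


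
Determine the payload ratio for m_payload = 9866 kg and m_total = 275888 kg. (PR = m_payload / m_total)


PR = 9866 / 275888 = 0.0358

0.0358


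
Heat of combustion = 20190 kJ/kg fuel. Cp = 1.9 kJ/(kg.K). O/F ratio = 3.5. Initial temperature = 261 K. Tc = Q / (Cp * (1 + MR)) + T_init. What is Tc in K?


Tc = 20190 / (1.9 * (1 + 3.5)) + 261 = 2622 K

2622 K


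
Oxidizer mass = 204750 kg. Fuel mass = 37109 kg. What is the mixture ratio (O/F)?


MR = 204750 / 37109 = 5.52

5.52


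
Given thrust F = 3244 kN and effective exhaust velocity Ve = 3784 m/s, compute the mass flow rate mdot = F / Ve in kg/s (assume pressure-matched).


mdot = F / Ve = 3244000 / 3784 = 857.3 kg/s

857.3 kg/s


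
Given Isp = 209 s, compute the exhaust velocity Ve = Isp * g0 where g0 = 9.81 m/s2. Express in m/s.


Ve = Isp * g0 = 209 * 9.81 = 2050.3 m/s

2050.3 m/s


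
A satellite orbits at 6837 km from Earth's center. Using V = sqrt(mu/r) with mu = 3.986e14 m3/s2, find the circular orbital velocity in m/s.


V = sqrt(3.986e14 / 6837000) = 7635 m/s

7635 m/s


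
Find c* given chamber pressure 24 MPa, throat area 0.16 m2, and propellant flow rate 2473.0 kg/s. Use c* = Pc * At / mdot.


c* = 24e6 * 0.16 / 2473.0 = 1553 m/s

1553 m/s


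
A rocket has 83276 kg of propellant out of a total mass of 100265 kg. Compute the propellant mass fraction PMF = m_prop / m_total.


PMF = 83276 / 100265 = 0.831

0.831


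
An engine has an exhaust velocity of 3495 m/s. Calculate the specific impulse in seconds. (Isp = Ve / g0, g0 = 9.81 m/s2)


Isp = Ve / g0 = 3495 / 9.81 = 356.3 s

356.3 s


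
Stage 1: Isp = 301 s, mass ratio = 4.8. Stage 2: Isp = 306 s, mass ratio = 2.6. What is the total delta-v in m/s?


dV1 = 301 * 9.81 * ln(4.8) = 4631.8 m/s
dV2 = 306 * 9.81 * ln(2.6) = 2868.3 m/s
Total dV = 4631.8 + 2868.3 = 7500.1 m/s ~ 7500 m/s

7500 m/s


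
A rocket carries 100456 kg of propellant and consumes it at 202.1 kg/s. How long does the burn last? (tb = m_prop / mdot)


tb = 100456 / 202.1 = 497.1 s

497.1 s


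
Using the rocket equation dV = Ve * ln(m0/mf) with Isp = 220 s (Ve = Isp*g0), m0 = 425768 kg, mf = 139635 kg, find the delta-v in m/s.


Ve = 220 * 9.81 = 2158.2 m/s
dV = 2158.2 * ln(425768/139635) = 2406 m/s

2406 m/s


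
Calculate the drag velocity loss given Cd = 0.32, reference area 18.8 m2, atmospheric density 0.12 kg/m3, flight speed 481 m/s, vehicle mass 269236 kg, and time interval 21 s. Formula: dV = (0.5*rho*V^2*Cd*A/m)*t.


D = 0.5 * 0.12 * 481^2 * 0.32 * 18.8 = 83512.07 N
a = 83512.07 / 269236 = 0.3102 m/s2
dV = 0.3102 * 21 = 6.5 m/s

6.5 m/s


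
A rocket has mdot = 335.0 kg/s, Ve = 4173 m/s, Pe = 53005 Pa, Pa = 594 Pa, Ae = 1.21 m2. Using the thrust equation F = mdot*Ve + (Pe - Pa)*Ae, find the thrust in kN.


F = 335.0 * 4173 + (53005 - 594) * 1.21 = 1.4614e+06 N = 1461.4 kN

1461.4 kN


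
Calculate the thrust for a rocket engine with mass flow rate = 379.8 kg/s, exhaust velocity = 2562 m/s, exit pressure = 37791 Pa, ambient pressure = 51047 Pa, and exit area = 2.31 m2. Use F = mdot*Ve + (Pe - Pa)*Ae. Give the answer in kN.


F = 379.8 * 2562 + (37791 - 51047) * 2.31 = 942426.0 N = 942.4 kN

942.4 kN


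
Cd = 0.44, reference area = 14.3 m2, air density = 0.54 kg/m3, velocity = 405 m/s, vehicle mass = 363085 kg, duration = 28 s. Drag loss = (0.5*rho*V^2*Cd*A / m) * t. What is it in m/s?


D = 0.5 * 0.54 * 405^2 * 0.44 * 14.3 = 278652.23 N
a = 278652.23 / 363085 = 0.7675 m/s2
dV = 0.7675 * 28 = 21.5 m/s

21.5 m/s


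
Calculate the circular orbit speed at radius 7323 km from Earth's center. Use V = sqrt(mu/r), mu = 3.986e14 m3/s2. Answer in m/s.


V = sqrt(3.986e14 / 7323000) = 7378 m/s

7378 m/s


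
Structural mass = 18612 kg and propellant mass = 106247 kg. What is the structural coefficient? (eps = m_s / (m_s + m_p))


eps = 18612 / (18612 + 106247) = 0.1491

0.1491


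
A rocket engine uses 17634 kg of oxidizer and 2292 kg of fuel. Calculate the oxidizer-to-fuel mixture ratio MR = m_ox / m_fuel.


MR = 17634 / 2292 = 7.69

7.69


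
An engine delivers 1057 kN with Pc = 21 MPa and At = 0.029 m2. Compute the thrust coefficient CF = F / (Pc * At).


CF = 1057000 / (21e6 * 0.029) = 1.74

1.74


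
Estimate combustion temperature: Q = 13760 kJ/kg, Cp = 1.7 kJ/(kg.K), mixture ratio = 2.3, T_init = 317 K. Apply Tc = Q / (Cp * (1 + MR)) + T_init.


Tc = 13760 / (1.7 * (1 + 2.3)) + 317 = 2770 K

2770 K


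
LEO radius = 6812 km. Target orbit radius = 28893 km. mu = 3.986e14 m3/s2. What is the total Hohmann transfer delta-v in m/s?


V1 = sqrt(mu/r1) = 7649.47 m/s
dV1 = V1*(sqrt(2*r2/(r1+r2)) - 1) = 2081.99 m/s
V2 = sqrt(mu/r2) = 3714.26 m/s
dV2 = V2*(1 - sqrt(2*r1/(r1+r2))) = 1419.91 m/s
Total dV = 3502 m/s

3502 m/s


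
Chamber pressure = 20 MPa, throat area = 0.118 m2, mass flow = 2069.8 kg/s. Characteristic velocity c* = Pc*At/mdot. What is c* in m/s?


c* = 20e6 * 0.118 / 2069.8 = 1140 m/s

1140 m/s


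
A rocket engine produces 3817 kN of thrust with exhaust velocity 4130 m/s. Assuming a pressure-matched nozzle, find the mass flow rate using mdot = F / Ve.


mdot = F / Ve = 3817000 / 4130 = 924.2 kg/s

924.2 kg/s


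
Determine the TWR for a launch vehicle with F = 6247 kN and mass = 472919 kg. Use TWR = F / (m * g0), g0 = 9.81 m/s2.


TWR = 6247000 / (472919 * 9.81) = 1.35

1.35


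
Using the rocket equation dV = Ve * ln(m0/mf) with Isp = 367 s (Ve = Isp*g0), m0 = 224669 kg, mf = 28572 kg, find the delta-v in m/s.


Ve = 367 * 9.81 = 3600.27 m/s
dV = 3600.27 * ln(224669/28572) = 7424 m/s

7424 m/s


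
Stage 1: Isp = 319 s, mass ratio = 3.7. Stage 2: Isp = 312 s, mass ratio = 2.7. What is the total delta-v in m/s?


dV1 = 319 * 9.81 * ln(3.7) = 4094.3 m/s
dV2 = 312 * 9.81 * ln(2.7) = 3040.1 m/s
Total dV = 4094.3 + 3040.1 = 7134.4 m/s ~ 7134 m/s

7134 m/s


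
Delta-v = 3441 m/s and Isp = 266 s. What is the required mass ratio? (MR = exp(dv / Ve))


Ve = 266 * 9.81 = 2609.46 m/s
MR = exp(3441 / 2609.46) = 3.738

3.738


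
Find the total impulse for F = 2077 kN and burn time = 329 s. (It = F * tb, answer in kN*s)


It = 2077 * 329 = 683333 kN*s

683333 kN*s


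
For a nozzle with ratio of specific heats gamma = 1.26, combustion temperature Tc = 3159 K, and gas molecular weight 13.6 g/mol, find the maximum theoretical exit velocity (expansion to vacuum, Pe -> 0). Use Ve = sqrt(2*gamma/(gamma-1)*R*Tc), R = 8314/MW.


R = 8314 / 13.6 = 611.32 J/(kg.K)
Ve = sqrt(2 * 1.26 / (1.26 - 1) * 611.32 * 3159) = 4326 m/s

4326 m/s


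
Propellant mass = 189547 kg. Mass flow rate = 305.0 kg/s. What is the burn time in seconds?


tb = 189547 / 305.0 = 621.5 s

621.5 s


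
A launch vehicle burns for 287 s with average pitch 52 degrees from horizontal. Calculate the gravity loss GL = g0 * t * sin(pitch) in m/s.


GL = 9.81 * 287 * sin(52 deg) = 2219 m/s

2219 m/s


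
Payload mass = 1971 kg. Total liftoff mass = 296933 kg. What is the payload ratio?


PR = 1971 / 296933 = 0.0066

0.0066


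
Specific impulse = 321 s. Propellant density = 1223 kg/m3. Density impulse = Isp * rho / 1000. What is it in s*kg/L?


rho*Isp = 321 * 1223 / 1000 = 393 s*kg/L

393 s*kg/L


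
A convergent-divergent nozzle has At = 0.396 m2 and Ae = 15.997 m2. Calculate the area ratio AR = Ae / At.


AR = 15.997 / 0.396 = 40.4

40.4


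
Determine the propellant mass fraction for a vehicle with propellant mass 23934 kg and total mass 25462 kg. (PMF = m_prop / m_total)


PMF = 23934 / 25462 = 0.94

0.94


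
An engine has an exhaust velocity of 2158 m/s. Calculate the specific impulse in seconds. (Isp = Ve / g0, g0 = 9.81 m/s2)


Isp = Ve / g0 = 2158 / 9.81 = 220.0 s

220.0 s


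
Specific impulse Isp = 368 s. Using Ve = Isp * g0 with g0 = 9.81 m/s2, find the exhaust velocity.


Ve = Isp * g0 = 368 * 9.81 = 3610.1 m/s

3610.1 m/s


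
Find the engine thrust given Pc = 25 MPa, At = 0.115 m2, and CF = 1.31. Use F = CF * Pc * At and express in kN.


F = 1.31 * 25e6 * 0.115 = 3.7662e+06 N = 3766.2 kN

3766.2 kN


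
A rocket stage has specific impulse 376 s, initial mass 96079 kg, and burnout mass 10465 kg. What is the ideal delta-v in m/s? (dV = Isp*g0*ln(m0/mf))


Ve = 376 * 9.81 = 3688.56 m/s
dV = 3688.56 * ln(96079/10465) = 8178 m/s

8178 m/s


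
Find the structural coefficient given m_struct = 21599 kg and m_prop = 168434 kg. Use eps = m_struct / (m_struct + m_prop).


eps = 21599 / (21599 + 168434) = 0.1137

0.1137


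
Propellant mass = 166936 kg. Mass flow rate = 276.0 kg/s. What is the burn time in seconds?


tb = 166936 / 276.0 = 604.8 s

604.8 s


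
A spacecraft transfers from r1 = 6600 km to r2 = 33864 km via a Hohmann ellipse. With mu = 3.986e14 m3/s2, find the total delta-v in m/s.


V1 = sqrt(mu/r1) = 7771.35 m/s
dV1 = V1*(sqrt(2*r2/(r1+r2)) - 1) = 2282.82 m/s
V2 = sqrt(mu/r2) = 3430.83 m/s
dV2 = V2*(1 - sqrt(2*r1/(r1+r2))) = 1471.3 m/s
Total dV = 3754 m/s

3754 m/s


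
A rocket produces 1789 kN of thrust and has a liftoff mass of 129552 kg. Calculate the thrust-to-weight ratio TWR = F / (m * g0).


TWR = 1789000 / (129552 * 9.81) = 1.41

1.41


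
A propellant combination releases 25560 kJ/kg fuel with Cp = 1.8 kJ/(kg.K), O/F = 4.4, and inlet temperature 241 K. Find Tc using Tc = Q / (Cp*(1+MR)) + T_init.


Tc = 25560 / (1.8 * (1 + 4.4)) + 241 = 2871 K

2871 K


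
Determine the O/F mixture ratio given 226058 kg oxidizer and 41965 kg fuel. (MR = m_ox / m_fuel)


MR = 226058 / 41965 = 5.39

5.39


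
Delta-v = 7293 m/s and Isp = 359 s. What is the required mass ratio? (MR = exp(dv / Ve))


Ve = 359 * 9.81 = 3521.79 m/s
MR = exp(7293 / 3521.79) = 7.931

7.931


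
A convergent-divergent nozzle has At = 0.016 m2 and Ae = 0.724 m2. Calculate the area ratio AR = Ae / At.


AR = 0.724 / 0.016 = 45.2

45.2


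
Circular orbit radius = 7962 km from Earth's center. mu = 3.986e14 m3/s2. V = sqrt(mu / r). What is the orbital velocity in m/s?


V = sqrt(3.986e14 / 7962000) = 7076 m/s

7076 m/s


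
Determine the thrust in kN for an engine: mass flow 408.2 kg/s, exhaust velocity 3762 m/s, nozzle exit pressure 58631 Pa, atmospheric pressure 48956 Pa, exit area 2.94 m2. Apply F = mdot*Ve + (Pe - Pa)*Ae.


F = 408.2 * 3762 + (58631 - 48956) * 2.94 = 1.5641e+06 N = 1564.1 kN

1564.1 kN


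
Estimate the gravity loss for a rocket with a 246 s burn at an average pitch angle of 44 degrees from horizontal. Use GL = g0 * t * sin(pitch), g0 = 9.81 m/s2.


GL = 9.81 * 246 * sin(44 deg) = 1676 m/s

1676 m/s


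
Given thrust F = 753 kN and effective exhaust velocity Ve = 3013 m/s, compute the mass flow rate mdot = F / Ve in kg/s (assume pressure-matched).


mdot = F / Ve = 753000 / 3013 = 249.9 kg/s

249.9 kg/s


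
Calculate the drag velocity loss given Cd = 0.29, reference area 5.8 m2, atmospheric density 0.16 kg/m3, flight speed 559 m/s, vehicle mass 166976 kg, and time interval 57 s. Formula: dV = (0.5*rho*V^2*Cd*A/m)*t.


D = 0.5 * 0.16 * 559^2 * 0.29 * 5.8 = 42047.44 N
a = 42047.44 / 166976 = 0.2518 m/s2
dV = 0.2518 * 57 = 14.4 m/s

14.4 m/s
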